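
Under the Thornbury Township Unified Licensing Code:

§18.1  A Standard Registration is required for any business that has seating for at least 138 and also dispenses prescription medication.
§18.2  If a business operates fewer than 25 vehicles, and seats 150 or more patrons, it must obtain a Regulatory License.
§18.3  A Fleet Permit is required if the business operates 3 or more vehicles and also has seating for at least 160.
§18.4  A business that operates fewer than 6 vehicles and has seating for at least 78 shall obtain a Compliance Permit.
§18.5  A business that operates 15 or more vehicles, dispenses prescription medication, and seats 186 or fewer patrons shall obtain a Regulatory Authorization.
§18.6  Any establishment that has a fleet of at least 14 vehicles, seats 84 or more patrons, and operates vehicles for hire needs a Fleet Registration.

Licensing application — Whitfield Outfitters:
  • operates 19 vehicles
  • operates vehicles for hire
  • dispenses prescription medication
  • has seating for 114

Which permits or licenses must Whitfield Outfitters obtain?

§18.1 seating 114 < 138; dispenses prescription medication → Standard Registration not required.
§18.2 vehicles 19 < 25; seating 114 < 150 → Regulatory License not required.
§18.3 vehicles 19 ≥ 3; seating 114 < 160 → Fleet Permit not required.
§18.4 vehicles 19 ≥ 6; seating 114 ≥ 78 → Compliance Permit not required.
§18.5 vehicles 19 ≥ 15; dispenses prescription medication; seating 114 ≤ 186 → Regulatory Authorization required.
§18.6 vehicles 19 ≥ 14; seating 114 ≥ 84; operates vehicles for hire → Fleet Registration required.

Fleet Registration, Regulatory Authorization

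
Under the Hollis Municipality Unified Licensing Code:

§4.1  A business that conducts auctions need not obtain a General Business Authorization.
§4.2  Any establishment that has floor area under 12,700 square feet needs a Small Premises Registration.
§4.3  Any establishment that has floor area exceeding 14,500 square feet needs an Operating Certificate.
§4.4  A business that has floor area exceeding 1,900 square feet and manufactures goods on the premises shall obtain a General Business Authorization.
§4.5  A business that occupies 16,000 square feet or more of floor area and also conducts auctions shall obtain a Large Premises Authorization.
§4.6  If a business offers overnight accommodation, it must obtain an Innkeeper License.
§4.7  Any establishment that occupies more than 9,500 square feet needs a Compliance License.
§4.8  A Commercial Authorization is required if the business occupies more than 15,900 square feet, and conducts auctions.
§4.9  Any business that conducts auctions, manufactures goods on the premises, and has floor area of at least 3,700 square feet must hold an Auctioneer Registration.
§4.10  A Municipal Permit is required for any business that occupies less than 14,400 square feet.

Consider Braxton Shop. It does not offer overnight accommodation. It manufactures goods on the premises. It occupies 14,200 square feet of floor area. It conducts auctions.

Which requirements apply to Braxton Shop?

Auctioneer Registration, Compliance License, Municipal Permit

§4.1 conducts auctions → exempt from General Business Authorization.
§4.2 floor area 14,200 square feet ≥ 12,700 square feet → Small Premises Registration not required.
§4.3 floor area 14,200 square feet ≤ 14,500 square feet → Operating Certificate not required.
§4.4 floor area 14,200 square feet > 1,900 square feet; manufactures goods on the premises → General Business Authorization required.
§4.5 floor area 14,200 square feet < 16,000 square feet; conducts auctions → Large Premises Authorization not required.
§4.6 does not offer overnight accommodation → Innkeeper License not required.
§4.7 floor area 14,200 square feet > 9,500 square feet → Compliance License required.
§4.8 floor area 14,200 square feet ≤ 15,900 square feet; conducts auctions → Commercial Authorization not required.
§4.9 conducts auctions; manufactures goods on the premises; floor area 14,200 square feet ≥ 3,700 square feet → Auctioneer Registration required.
§4.10 floor area 14,200 square feet < 14,400 square feet → Municipal Permit required.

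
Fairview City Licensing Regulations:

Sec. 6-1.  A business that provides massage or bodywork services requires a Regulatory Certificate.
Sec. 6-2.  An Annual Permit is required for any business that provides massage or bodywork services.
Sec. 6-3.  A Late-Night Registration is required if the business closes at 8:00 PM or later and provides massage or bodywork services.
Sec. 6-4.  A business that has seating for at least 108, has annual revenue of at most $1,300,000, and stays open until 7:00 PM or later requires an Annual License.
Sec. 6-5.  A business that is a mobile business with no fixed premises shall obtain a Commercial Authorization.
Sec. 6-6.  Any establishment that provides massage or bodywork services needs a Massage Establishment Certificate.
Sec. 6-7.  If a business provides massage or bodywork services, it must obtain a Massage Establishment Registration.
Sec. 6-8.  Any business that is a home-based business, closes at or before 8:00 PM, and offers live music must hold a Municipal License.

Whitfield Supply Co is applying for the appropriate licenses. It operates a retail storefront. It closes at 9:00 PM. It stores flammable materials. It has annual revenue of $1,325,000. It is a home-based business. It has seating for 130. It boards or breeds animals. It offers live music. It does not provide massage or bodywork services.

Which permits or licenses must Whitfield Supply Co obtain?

Sec. 6-1. does not provide massage or bodywork services → Regulatory Certificate not required.
Sec. 6-2. does not provide massage or bodywork services → Annual Permit not required.
Sec. 6-3. closes 9:00 PM, after 8:00 PM; does not provide massage or bodywork services → Late-Night Registration not required.
Sec. 6-4. seating 130 ≥ 108; revenue $1,325,000 > $1,300,000; closes 9:00 PM, after 7:00 PM → Annual License not required.
Sec. 6-5. is a home-based business (not: is a mobile business with no fixed premises) → Commercial Authorization not required.
Sec. 6-6. does not provide massage or bodywork services → Massage Establishment Certificate not required.
Sec. 6-7. does not provide massage or bodywork services → Massage Establishment Registration not required.
Sec. 6-8. is a home-based business; closes 9:00 PM, after 8:00 PM; offers live music → Municipal License not required.

None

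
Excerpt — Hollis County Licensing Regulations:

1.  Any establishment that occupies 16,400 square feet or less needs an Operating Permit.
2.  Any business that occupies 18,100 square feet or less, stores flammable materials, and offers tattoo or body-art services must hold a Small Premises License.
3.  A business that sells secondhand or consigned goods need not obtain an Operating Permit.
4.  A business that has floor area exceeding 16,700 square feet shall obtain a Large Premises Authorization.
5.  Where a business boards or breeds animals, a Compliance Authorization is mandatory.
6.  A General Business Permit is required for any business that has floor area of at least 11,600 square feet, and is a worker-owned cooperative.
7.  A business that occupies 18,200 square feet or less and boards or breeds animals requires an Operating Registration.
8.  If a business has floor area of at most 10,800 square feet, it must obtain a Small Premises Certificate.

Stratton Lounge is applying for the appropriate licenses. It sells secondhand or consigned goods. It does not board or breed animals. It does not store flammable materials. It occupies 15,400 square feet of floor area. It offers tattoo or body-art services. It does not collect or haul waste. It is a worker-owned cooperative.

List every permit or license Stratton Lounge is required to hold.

1. floor area 15,400 square feet ≤ 16,400 square feet → Operating Permit required.
2. floor area 15,400 square feet ≤ 18,100 square feet; does not store flammable materials; offers tattoo or body-art services → Small Premises License not required.
3. sells secondhand or consigned goods → exempt from Operating Permit.
4. floor area 15,400 square feet ≤ 16,700 square feet → Large Premises Authorization not required.
5. does not board or breed animals → Compliance Authorization not required.
6. floor area 15,400 square feet ≥ 11,600 square feet; is a worker-owned cooperative → General Business Permit required.
7. floor area 15,400 square feet ≤ 18,200 square feet; does not board or breed animals → Operating Registration not required.
8. floor area 15,400 square feet > 10,800 square feet → Small Premises Certificate not required.

General Business Permit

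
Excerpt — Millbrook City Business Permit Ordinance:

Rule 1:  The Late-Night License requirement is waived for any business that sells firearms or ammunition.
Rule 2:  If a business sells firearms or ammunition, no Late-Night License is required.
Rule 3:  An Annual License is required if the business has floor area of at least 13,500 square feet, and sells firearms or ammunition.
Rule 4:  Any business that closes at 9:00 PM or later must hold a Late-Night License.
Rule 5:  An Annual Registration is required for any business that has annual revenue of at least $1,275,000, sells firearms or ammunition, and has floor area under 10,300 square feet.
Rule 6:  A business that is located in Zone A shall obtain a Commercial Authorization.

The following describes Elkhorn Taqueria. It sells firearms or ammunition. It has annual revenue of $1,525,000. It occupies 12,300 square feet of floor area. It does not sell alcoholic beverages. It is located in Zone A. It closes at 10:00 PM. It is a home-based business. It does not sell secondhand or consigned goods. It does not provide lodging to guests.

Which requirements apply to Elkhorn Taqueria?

Rule 1: sells firearms or ammunition → exempt from Late-Night License.
Rule 2: sells firearms or ammunition → exempt from Late-Night License.
Rule 3: floor area 12,300 square feet < 13,500 square feet; sells firearms or ammunition → Annual License not required.
Rule 4: closes 10:00 PM, after 9:00 PM → Late-Night License required.
Rule 5: revenue $1,525,000 ≥ $1,275,000; sells firearms or ammunition; floor area 12,300 square feet ≥ 10,300 square feet → Annual Registration not required.
Rule 6: is located in Zone A → Commercial Authorization required.

Commercial Authorization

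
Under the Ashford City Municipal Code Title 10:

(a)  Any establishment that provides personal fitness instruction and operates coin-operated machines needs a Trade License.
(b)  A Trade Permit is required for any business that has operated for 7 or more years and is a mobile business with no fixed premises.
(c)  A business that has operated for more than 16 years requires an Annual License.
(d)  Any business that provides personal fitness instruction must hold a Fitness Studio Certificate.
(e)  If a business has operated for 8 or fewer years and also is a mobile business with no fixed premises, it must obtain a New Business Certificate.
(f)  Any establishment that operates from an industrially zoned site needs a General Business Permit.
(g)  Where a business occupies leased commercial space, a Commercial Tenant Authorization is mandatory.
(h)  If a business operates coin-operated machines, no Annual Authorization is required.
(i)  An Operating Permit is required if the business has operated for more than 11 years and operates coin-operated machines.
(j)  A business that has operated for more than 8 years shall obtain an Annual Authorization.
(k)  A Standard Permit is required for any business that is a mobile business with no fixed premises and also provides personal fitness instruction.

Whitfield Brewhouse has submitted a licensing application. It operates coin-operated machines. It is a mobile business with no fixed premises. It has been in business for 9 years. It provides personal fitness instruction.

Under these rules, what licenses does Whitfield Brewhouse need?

(a) provides personal fitness instruction; operates coin-operated machines → Trade License required.
(b) years in business 9 ≥ 7; is a mobile business with no fixed premises → Trade Permit required.
(c) years in business 9 ≤ 16 → Annual License not required.
(d) provides personal fitness instruction → Fitness Studio Certificate required.
(e) years in business 9 > 8; is a mobile business with no fixed premises → New Business Certificate not required.
(f) is a mobile business with no fixed premises (not: operates from an industrially zoned site) → General Business Permit not required.
(g) is a mobile business with no fixed premises (not: occupies leased commercial space) → Commercial Tenant Authorization not required.
(h) operates coin-operated machines → exempt from Annual Authorization.
(i) years in business 9 ≤ 11; operates coin-operated machines → Operating Permit not required.
(j) years in business 9 > 8 → Annual Authorization required.
(k) is a mobile business with no fixed premises; provides personal fitness instruction → Standard Permit required.

Fitness Studio Certificate, Standard Permit, Trade License, Trade Permit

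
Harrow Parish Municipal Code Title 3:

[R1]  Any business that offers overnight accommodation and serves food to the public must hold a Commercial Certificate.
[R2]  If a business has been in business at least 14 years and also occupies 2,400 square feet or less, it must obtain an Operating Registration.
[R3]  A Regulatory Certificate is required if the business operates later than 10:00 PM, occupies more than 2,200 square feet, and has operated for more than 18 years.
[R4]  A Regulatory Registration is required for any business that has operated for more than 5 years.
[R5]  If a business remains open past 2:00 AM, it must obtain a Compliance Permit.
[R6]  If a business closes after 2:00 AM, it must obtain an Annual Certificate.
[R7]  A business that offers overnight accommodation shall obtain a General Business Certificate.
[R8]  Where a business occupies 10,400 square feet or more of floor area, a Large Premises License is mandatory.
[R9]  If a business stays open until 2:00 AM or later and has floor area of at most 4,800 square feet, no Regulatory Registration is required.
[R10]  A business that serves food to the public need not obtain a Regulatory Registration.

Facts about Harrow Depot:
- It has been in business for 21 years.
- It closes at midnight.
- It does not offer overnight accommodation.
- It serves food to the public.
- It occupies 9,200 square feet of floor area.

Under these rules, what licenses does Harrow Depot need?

[R1] does not offer overnight accommodation; serves food to the public → Commercial Certificate not required.
[R2] years in business 21 ≥ 14; floor area 9,200 square feet > 2,400 square feet → Operating Registration not required.
[R3] closes midnight, after 10:00 PM; floor area 9,200 square feet > 2,200 square feet; years in business 21 > 18 → Regulatory Certificate required.
[R4] years in business 21 > 5 → Regulatory Registration required.
[R5] closes midnight, at/before 2:00 AM → Compliance Permit not required.
[R6] closes midnight, at/before 2:00 AM → Annual Certificate not required.
[R7] does not offer overnight accommodation → General Business Certificate not required.
[R8] floor area 9,200 square feet < 10,400 square feet → Large Premises License not required.
[R9] closes midnight, at/before 2:00 AM; floor area 9,200 square feet > 4,800 square feet → Regulatory Registration exemption does not apply.
[R10] serves food to the public → exempt from Regulatory Registration.

Regulatory Certificate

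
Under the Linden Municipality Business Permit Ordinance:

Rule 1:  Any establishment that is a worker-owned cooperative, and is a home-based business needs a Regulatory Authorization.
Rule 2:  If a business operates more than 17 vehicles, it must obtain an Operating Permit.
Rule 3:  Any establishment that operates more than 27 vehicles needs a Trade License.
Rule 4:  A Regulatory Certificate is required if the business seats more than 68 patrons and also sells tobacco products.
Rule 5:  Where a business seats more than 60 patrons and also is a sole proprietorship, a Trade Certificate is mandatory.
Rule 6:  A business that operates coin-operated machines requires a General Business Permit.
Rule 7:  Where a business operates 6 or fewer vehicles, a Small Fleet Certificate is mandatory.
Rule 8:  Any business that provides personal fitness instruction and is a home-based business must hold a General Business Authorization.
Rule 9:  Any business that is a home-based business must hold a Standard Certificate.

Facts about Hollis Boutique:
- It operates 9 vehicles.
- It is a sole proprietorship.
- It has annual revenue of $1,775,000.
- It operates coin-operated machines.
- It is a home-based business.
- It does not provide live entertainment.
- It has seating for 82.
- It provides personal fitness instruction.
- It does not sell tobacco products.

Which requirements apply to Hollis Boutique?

Rule 1: is a sole proprietorship (not: is a worker-owned cooperative); is a home-based business → Regulatory Authorization not required.
Rule 2: vehicles 9 ≤ 17 → Operating Permit not required.
Rule 3: vehicles 9 ≤ 27 → Trade License not required.
Rule 4: seating 82 > 68; does not sell tobacco products → Regulatory Certificate not required.
Rule 5: seating 82 > 60; is a sole proprietorship → Trade Certificate required.
Rule 6: operates coin-operated machines → General Business Permit required.
Rule 7: vehicles 9 > 6 → Small Fleet Certificate not required.
Rule 8: provides personal fitness instruction; is a home-based business → General Business Authorization required.
Rule 9: is a home-based business → Standard Certificate required.

General Business Authorization, General Business Permit, Standard Certificate, Trade Certificate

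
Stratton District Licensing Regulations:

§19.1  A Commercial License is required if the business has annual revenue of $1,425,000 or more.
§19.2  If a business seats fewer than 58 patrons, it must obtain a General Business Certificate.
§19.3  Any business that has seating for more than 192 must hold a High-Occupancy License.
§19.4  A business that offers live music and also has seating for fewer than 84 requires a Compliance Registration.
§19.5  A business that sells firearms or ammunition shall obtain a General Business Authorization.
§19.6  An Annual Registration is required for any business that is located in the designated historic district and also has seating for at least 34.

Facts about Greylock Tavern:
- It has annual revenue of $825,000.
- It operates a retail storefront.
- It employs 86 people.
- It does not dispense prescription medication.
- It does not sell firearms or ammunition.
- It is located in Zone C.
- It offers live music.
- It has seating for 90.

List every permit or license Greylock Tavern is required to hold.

None

§19.1 revenue $825,000 < $1,425,000 → Commercial License not required.
§19.2 seating 90 ≥ 58 → General Business Certificate not required.
§19.3 seating 90 ≤ 192 → High-Occupancy License not required.
§19.4 offers live music; seating 90 ≥ 84 → Compliance Registration not required.
§19.5 does not sell firearms or ammunition → General Business Authorization not required.
§19.6 is located in Zone C (not: is located in the designated historic district); seating 90 ≥ 34 → Annual Registration not required.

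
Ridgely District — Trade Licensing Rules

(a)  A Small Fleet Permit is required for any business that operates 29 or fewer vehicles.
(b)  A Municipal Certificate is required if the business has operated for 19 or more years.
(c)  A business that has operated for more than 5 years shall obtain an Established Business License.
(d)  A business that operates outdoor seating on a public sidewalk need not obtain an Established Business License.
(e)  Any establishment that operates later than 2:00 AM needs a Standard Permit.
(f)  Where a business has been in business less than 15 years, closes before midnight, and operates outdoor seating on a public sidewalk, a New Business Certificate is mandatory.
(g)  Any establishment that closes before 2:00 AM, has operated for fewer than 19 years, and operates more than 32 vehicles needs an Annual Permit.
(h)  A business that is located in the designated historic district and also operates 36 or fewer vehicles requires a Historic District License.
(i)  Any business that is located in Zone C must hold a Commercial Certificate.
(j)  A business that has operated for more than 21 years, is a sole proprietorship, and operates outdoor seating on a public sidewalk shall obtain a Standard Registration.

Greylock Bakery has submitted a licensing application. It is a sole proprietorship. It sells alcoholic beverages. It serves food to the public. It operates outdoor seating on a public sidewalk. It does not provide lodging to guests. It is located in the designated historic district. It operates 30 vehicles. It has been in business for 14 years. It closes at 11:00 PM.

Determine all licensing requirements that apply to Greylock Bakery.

Historic District License, New Business Certificate

(a) vehicles 30 > 29 → Small Fleet Permit not required.
(b) years in business 14 < 19 → Municipal Certificate not required.
(c) years in business 14 > 5 → Established Business License required.
(d) operates outdoor seating on a public sidewalk → exempt from Established Business License.
(e) closes 11:00 PM, at/before 2:00 AM → Standard Permit not required.
(f) years in business 14 < 15; closes 11:00 PM, at/before midnight; operates outdoor seating on a public sidewalk → New Business Certificate required.
(g) closes 11:00 PM, at/before 2:00 AM; years in business 14 < 19; vehicles 30 ≤ 32 → Annual Permit not required.
(h) is located in the designated historic district; vehicles 30 ≤ 36 → Historic District License required.
(i) is located in the designated historic district (not: is located in Zone C) → Commercial Certificate not required.
(j) years in business 14 ≤ 21; is a sole proprietorship; operates outdoor seating on a public sidewalk → Standard Registration not required.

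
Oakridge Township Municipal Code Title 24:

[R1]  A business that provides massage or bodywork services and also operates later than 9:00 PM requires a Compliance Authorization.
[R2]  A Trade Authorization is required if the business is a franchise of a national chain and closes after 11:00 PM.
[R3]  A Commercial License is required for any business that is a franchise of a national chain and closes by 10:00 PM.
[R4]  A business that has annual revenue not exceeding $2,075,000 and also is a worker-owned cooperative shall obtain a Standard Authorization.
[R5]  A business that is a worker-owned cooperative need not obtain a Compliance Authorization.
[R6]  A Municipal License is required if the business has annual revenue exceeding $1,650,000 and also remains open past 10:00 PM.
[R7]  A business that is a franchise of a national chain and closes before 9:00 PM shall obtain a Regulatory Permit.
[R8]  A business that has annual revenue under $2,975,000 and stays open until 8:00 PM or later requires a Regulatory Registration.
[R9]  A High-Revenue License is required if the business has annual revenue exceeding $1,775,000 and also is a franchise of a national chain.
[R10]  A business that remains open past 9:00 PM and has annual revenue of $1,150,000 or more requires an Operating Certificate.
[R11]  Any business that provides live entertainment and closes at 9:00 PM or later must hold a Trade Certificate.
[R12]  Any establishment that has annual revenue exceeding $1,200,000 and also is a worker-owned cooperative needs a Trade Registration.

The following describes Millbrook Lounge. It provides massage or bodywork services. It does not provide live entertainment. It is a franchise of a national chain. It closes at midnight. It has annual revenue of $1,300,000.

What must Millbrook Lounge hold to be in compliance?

[R1] provides massage or bodywork services; closes midnight, after 9:00 PM → Compliance Authorization required.
[R2] is a franchise of a national chain; closes midnight, after 11:00 PM → Trade Authorization required.
[R3] is a franchise of a national chain; closes midnight, after 10:00 PM → Commercial License not required.
[R4] revenue $1,300,000 ≤ $2,075,000; is a franchise of a national chain (not: is a worker-owned cooperative) → Standard Authorization not required.
[R5] is a franchise of a national chain (not: is a worker-owned cooperative) → Compliance Authorization exemption does not apply.
[R6] revenue $1,300,000 ≤ $1,650,000; closes midnight, after 10:00 PM → Municipal License not required.
[R7] is a franchise of a national chain; closes midnight, after 9:00 PM → Regulatory Permit not required.
[R8] revenue $1,300,000 < $2,975,000; closes midnight, after 8:00 PM → Regulatory Registration required.
[R9] revenue $1,300,000 ≤ $1,775,000; is a franchise of a national chain → High-Revenue License not required.
[R10] closes midnight, after 9:00 PM; revenue $1,300,000 ≥ $1,150,000 → Operating Certificate required.
[R11] does not provide live entertainment; closes midnight, after 9:00 PM → Trade Certificate not required.
[R12] revenue $1,300,000 > $1,200,000; is a franchise of a national chain (not: is a worker-owned cooperative) → Trade Registration not required.

Compliance Authorization, Operating Certificate, Regulatory Registration, Trade Authorization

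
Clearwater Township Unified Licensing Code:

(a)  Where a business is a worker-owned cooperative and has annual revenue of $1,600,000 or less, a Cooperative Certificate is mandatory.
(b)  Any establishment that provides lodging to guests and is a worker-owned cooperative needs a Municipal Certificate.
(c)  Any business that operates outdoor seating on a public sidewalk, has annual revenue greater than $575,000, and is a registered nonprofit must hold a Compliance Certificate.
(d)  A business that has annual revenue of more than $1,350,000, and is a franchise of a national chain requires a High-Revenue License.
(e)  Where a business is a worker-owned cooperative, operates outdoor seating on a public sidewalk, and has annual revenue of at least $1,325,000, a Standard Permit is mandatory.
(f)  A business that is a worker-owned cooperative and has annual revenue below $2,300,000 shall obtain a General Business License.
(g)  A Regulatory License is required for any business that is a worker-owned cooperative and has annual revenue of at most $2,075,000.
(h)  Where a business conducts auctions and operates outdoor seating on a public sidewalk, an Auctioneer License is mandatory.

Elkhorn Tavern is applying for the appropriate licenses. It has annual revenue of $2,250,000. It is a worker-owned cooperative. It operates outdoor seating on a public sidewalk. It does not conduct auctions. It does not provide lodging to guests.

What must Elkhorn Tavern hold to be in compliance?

(a) is a worker-owned cooperative; revenue $2,250,000 > $1,600,000 → Cooperative Certificate not required.
(b) does not provide lodging to guests; is a worker-owned cooperative → Municipal Certificate not required.
(c) operates outdoor seating on a public sidewalk; revenue $2,250,000 > $575,000; is a worker-owned cooperative (not: is a registered nonprofit) → Compliance Certificate not required.
(d) revenue $2,250,000 > $1,350,000; is a worker-owned cooperative (not: is a franchise of a national chain) → High-Revenue License not required.
(e) is a worker-owned cooperative; operates outdoor seating on a public sidewalk; revenue $2,250,000 ≥ $1,325,000 → Standard Permit required.
(f) is a worker-owned cooperative; revenue $2,250,000 < $2,300,000 → General Business License required.
(g) is a worker-owned cooperative; revenue $2,250,000 > $2,075,000 → Regulatory License not required.
(h) does not conduct auctions; operates outdoor seating on a public sidewalk → Auctioneer License not required.

General Business License, Standard Permit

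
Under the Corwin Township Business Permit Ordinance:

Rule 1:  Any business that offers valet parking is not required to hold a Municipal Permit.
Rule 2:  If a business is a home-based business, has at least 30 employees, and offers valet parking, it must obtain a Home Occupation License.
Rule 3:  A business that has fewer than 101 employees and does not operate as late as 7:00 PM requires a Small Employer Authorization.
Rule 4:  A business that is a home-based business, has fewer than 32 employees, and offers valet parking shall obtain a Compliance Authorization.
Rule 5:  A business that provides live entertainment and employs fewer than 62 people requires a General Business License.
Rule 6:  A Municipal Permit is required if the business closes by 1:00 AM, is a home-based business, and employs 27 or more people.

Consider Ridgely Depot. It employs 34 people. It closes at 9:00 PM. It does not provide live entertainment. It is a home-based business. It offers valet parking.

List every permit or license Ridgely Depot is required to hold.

Home Occupation License

Rule 1: offers valet parking → exempt from Municipal Permit.
Rule 2: is a home-based business; employees 34 ≥ 30; offers valet parking → Home Occupation License required.
Rule 3: employees 34 < 101; closes 9:00 PM, after 7:00 PM → Small Employer Authorization not required.
Rule 4: is a home-based business; employees 34 ≥ 32; offers valet parking → Compliance Authorization not required.
Rule 5: does not provide live entertainment; employees 34 < 62 → General Business License not required.
Rule 6: closes 9:00 PM, at/before 1:00 AM; is a home-based business; employees 34 ≥ 27 → Municipal Permit required.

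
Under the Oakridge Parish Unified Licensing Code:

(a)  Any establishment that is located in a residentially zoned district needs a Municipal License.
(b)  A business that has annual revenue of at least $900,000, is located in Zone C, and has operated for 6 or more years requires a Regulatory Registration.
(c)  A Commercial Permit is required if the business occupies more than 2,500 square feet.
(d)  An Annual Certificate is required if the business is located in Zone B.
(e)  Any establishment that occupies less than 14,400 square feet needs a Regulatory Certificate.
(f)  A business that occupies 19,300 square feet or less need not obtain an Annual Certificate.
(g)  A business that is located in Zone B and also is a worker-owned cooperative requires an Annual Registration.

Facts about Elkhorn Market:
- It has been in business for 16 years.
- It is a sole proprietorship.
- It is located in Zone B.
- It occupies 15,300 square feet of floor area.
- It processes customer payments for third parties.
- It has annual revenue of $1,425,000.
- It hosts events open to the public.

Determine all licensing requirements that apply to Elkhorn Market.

Commercial Permit

(a) is located in Zone B (not: is located in a residentially zoned district) → Municipal License not required.
(b) revenue $1,425,000 ≥ $900,000; is located in Zone B (not: is located in Zone C); years in business 16 ≥ 6 → Regulatory Registration not required.
(c) floor area 15,300 square feet > 2,500 square feet → Commercial Permit required.
(d) is located in Zone B → Annual Certificate required.
(e) floor area 15,300 square feet ≥ 14,400 square feet → Regulatory Certificate not required.
(f) floor area 15,300 square feet ≤ 19,300 square feet → exempt from Annual Certificate.
(g) is located in Zone B; is a sole proprietorship (not: is a worker-owned cooperative) → Annual Registration not required.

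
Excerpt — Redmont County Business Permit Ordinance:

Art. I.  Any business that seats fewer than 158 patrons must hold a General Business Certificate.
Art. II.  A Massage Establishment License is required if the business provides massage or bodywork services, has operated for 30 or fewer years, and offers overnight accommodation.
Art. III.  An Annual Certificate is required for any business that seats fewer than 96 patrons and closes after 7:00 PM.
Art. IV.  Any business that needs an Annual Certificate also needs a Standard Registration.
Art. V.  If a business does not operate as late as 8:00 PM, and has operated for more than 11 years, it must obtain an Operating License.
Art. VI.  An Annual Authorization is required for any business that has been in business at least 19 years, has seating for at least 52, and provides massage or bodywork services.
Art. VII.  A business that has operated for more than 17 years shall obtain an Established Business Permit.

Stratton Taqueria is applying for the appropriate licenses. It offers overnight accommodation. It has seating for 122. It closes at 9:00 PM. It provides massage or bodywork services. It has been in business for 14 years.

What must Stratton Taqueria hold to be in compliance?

Art. I. seating 122 < 158 → General Business Certificate required.
Art. II. provides massage or bodywork services; years in business 14 ≤ 30; offers overnight accommodation → Massage Establishment License required.
Art. III. seating 122 ≥ 96; closes 9:00 PM, after 7:00 PM → Annual Certificate not required.
Art. IV. Annual Certificate is not required → no effect.
Art. V. closes 9:00 PM, after 8:00 PM; years in business 14 > 11 → Operating License not required.
Art. VI. years in business 14 < 19; seating 122 ≥ 52; provides massage or bodywork services → Annual Authorization not required.
Art. VII. years in business 14 ≤ 17 → Established Business Permit not required.

General Business Certificate, Massage Establishment License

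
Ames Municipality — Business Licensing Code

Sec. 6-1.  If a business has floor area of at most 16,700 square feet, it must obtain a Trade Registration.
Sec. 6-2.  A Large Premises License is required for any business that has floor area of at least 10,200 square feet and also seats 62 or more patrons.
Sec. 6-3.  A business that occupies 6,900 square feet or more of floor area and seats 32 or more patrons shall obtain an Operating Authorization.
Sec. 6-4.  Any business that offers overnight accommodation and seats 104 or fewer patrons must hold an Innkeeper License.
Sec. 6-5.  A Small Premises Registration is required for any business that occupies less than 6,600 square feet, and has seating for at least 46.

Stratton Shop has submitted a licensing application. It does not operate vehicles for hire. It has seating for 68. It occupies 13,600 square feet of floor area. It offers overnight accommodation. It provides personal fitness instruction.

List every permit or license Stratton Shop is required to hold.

Innkeeper License, Large Premises License, Operating Authorization, Trade Registration

Sec. 6-1. floor area 13,600 square feet ≤ 16,700 square feet → Trade Registration required.
Sec. 6-2. floor area 13,600 square feet ≥ 10,200 square feet; seating 68 ≥ 62 → Large Premises License required.
Sec. 6-3. floor area 13,600 square feet ≥ 6,900 square feet; seating 68 ≥ 32 → Operating Authorization required.
Sec. 6-4. offers overnight accommodation; seating 68 ≤ 104 → Innkeeper License required.
Sec. 6-5. floor area 13,600 square feet ≥ 6,600 square feet; seating 68 ≥ 46 → Small Premises Registration not required.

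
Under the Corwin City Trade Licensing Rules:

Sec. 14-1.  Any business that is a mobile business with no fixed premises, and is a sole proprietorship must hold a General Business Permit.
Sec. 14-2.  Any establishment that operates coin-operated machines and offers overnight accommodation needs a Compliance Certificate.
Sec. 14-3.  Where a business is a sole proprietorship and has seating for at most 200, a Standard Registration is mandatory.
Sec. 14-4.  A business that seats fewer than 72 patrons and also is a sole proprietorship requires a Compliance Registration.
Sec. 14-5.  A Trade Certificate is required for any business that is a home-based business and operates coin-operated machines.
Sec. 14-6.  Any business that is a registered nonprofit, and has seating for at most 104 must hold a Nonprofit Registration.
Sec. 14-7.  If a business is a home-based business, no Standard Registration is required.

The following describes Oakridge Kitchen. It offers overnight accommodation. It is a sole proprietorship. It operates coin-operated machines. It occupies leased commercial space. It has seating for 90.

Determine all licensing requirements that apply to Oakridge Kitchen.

Sec. 14-1. occupies leased commercial space (not: is a mobile business with no fixed premises); is a sole proprietorship → General Business Permit not required.
Sec. 14-2. operates coin-operated machines; offers overnight accommodation → Compliance Certificate required.
Sec. 14-3. is a sole proprietorship; seating 90 ≤ 200 → Standard Registration required.
Sec. 14-4. seating 90 ≥ 72; is a sole proprietorship → Compliance Registration not required.
Sec. 14-5. occupies leased commercial space (not: is a home-based business); operates coin-operated machines → Trade Certificate not required.
Sec. 14-6. is a sole proprietorship (not: is a registered nonprofit); seating 90 ≤ 104 → Nonprofit Registration not required.
Sec. 14-7. occupies leased commercial space (not: is a home-based business) → Standard Registration exemption does not apply.

Compliance Certificate, Standard Registration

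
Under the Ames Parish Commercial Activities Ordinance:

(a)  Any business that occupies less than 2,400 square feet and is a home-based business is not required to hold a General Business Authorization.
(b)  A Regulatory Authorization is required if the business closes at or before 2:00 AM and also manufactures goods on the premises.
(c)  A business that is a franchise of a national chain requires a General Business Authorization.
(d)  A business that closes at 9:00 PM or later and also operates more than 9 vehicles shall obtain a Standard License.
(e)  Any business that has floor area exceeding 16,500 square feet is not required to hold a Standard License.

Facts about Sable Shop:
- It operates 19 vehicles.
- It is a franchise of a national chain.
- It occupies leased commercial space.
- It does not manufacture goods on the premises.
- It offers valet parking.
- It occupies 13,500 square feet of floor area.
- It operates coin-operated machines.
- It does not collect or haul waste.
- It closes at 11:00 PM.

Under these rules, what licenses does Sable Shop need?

(a) floor area 13,500 square feet ≥ 2,400 square feet; occupies leased commercial space (not: is a home-based business) → General Business Authorization exemption does not apply.
(b) closes 11:00 PM, at/before 2:00 AM; does not manufacture goods on the premises → Regulatory Authorization not required.
(c) is a franchise of a national chain → General Business Authorization required.
(d) closes 11:00 PM, after 9:00 PM; vehicles 19 > 9 → Standard License required.
(e) floor area 13,500 square feet ≤ 16,500 square feet → Standard License exemption does not apply.

General Business Authorization, Standard License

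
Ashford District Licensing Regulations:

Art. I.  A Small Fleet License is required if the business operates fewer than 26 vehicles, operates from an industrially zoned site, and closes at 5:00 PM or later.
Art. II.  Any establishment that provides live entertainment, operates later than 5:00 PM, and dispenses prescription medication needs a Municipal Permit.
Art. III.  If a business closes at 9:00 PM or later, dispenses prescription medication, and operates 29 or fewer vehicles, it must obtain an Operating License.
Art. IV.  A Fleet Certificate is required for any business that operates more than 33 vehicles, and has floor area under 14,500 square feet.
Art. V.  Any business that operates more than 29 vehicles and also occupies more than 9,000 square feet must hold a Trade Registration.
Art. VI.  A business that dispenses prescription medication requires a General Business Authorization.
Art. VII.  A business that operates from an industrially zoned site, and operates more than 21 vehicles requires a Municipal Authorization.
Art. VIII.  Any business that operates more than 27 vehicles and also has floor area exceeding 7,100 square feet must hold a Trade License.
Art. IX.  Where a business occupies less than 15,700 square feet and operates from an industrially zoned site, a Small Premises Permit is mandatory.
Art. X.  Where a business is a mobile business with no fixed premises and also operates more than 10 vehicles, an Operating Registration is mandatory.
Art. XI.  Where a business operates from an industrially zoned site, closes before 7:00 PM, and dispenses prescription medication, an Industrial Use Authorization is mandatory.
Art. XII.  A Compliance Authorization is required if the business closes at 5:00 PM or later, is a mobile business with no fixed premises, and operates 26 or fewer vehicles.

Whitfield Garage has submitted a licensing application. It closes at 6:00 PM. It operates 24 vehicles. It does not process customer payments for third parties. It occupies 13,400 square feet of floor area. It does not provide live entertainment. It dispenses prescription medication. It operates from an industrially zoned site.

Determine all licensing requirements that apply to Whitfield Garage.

Art. I. vehicles 24 < 26; operates from an industrially zoned site; closes 6:00 PM, after 5:00 PM → Small Fleet License required.
Art. II. does not provide live entertainment; closes 6:00 PM, after 5:00 PM; dispenses prescription medication → Municipal Permit not required.
Art. III. closes 6:00 PM, at/before 9:00 PM; dispenses prescription medication; vehicles 24 ≤ 29 → Operating License not required.
Art. IV. vehicles 24 ≤ 33; floor area 13,400 square feet < 14,500 square feet → Fleet Certificate not required.
Art. V. vehicles 24 ≤ 29; floor area 13,400 square feet > 9,000 square feet → Trade Registration not required.
Art. VI. dispenses prescription medication → General Business Authorization required.
Art. VII. operates from an industrially zoned site; vehicles 24 > 21 → Municipal Authorization required.
Art. VIII. vehicles 24 ≤ 27; floor area 13,400 square feet > 7,100 square feet → Trade License not required.
Art. IX. floor area 13,400 square feet < 15,700 square feet; operates from an industrially zoned site → Small Premises Permit required.
Art. X. operates from an industrially zoned site (not: is a mobile business with no fixed premises); vehicles 24 > 10 → Operating Registration not required.
Art. XI. operates from an industrially zoned site; closes 6:00 PM, at/before 7:00 PM; dispenses prescription medication → Industrial Use Authorization required.
Art. XII. closes 6:00 PM, after 5:00 PM; operates from an industrially zoned site (not: is a mobile business with no fixed premises); vehicles 24 ≤ 26 → Compliance Authorization not required.

General Business Authorization, Industrial Use Authorization, Municipal Authorization, Small Fleet License, Small Premises Permit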